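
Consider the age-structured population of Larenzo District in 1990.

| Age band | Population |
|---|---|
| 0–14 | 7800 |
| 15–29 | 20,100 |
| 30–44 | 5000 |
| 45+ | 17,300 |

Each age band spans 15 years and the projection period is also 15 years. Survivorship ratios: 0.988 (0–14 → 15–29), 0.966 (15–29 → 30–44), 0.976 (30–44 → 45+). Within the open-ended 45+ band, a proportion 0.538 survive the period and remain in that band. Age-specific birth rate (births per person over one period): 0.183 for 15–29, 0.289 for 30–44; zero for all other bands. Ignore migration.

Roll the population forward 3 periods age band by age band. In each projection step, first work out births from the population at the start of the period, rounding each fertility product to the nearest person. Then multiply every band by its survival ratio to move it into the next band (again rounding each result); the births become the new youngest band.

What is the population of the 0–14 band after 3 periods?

3077

— Period 1 —
Births: 20100 × 0.183 = 3678  |  5000 × 0.289 = 1445 → total 5123
15–29: 7800 × 0.988 = 7706
30–44: 20100 × 0.966 = 19417
45+: 5000 × 0.976 + 17300 × 0.538 = 4880 + 9307 = 14187
Population now: 0–14=5123, 15–29=7706, 30–44=19417, 45+=14187
— Period 2 —
Births: 7706 × 0.183 = 1410  |  19417 × 0.289 = 5612 → total 7022
15–29: 5123 × 0.988 = 5062
30–44: 7706 × 0.966 = 7444
45+: 19417 × 0.976 + 14187 × 0.538 = 18951 + 7633 = 26584
Population now: 0–14=7022, 15–29=5062, 30–44=7444, 45+=26584
— Period 3 —
Births: 5062 × 0.183 = 926  |  7444 × 0.289 = 2151 → total 3077
15–29: 7022 × 0.988 = 6938
30–44: 5062 × 0.966 = 4890
45+: 7444 × 0.976 + 26584 × 0.538 = 7265 + 14302 = 21567
Population now: 0–14=3077, 15–29=6938, 30–44=4890, 45+=21567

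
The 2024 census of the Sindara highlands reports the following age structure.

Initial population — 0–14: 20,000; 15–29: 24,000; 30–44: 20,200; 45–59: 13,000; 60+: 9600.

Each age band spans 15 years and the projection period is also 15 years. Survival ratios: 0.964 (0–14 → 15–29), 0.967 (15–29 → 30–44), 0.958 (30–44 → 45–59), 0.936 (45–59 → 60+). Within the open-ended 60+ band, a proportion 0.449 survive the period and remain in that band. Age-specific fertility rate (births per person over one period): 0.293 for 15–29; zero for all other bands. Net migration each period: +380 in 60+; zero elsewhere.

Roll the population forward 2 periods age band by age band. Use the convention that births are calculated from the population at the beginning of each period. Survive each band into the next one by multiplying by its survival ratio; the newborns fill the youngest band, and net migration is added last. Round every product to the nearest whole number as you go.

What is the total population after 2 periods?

79367

Let group 1 be 0–14 through group 5 = 60+.
Period 1.
Births: 24000 × 0.293 = 7032
Group 2: 20000 × 0.964 = 19280
Group 3: 24000 × 0.967 = 23208
Group 4: 20200 × 0.958 = 19352
Group 5: 13000 × 0.936 + 9600 × 0.449 = 12168 + 4310 = 16478
Net migration: Group 5 + 380 → 16858
End of period: [7032, 19280, 23208, 19352, 16858]
Period 2.
Births: 19280 × 0.293 = 5649
Group 2: 7032 × 0.964 = 6779
Group 3: 19280 × 0.967 = 18644
Group 4: 23208 × 0.958 = 22233
Group 5: 19352 × 0.936 + 16858 × 0.449 = 18113 + 7569 = 25682
Net migration: Group 5 + 380 → 26062
End of period: [5649, 6779, 18644, 22233, 26062]
Total after period 2: 5649 + 6779 + 18644 + 22233 + 26062 = 79367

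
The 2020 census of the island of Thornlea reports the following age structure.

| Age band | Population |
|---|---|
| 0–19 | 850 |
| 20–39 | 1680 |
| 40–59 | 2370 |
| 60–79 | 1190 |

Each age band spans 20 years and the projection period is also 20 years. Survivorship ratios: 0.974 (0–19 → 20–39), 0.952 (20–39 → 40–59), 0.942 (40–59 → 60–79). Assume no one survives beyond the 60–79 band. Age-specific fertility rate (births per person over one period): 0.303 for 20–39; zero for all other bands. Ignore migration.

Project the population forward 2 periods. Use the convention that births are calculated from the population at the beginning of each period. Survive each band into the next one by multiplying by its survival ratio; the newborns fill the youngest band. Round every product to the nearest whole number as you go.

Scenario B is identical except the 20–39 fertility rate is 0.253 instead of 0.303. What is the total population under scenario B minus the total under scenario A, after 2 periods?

-124

Period 1.
Births: 1680 × 0.303 = 509
20–39: 850 × 0.974 = 828
40–59: 1680 × 0.952 = 1599
60–79: 2370 × 0.942 = 2233
End of period: [509, 828, 1599, 2233]
Period 2.
Births: 828 × 0.303 = 251
20–39: 509 × 0.974 = 496
40–59: 828 × 0.952 = 788
60–79: 1599 × 0.942 = 1506
End of period: [251, 496, 788, 1506]
Scenario A total after 2 periods: 3041
Scenario B projection —
Period 1.
Births: 1680 × 0.253 = 425
20–39: 850 × 0.974 = 828
40–59: 1680 × 0.952 = 1599
60–79: 2370 × 0.942 = 2233
End of period: [425, 828, 1599, 2233]
Period 2.
Births: 828 × 0.253 = 209
20–39: 425 × 0.974 = 414
40–59: 828 × 0.952 = 788
60–79: 1599 × 0.942 = 1506
End of period: [209, 414, 788, 1506]
Scenario B total after 2 periods: 2917
Difference B − A = 2917 − 3041 = -124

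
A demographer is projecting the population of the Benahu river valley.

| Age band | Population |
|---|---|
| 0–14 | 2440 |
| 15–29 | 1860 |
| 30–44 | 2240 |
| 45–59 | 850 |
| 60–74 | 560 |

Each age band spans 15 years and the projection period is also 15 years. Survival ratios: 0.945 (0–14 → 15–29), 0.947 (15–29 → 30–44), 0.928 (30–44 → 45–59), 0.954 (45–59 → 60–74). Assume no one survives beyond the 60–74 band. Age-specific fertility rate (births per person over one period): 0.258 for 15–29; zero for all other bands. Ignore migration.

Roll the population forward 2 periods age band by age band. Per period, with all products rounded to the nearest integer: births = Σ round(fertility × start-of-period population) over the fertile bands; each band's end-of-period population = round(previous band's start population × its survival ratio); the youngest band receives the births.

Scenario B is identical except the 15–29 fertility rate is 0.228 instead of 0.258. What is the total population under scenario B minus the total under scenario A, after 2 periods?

-122

[period 1]
Births: 1860 * 0.258 = 480
15–29: 2440 * 0.945 = 2306
30–44: 1860 * 0.947 = 1761
45–59: 2240 * 0.928 = 2079
60–74: 850 * 0.954 = 811
Giving 480 / 2306 / 1761 / 2079 / 811.
[period 2]
Births: 2306 * 0.258 = 595
15–29: 480 * 0.945 = 454
30–44: 2306 * 0.947 = 2184
45–59: 1761 * 0.928 = 1634
60–74: 2079 * 0.954 = 1983
Giving 595 / 454 / 2184 / 1634 / 1983.
Scenario A total after 2 periods: 6850
Scenario B projection —
[period 1]
Births: 1860 * 0.228 = 424
15–29: 2440 * 0.945 = 2306
30–44: 1860 * 0.947 = 1761
45–59: 2240 * 0.928 = 2079
60–74: 850 * 0.954 = 811
Giving 424 / 2306 / 1761 / 2079 / 811.
[period 2]
Births: 2306 * 0.228 = 526
15–29: 424 * 0.945 = 401
30–44: 2306 * 0.947 = 2184
45–59: 1761 * 0.928 = 1634
60–74: 2079 * 0.954 = 1983
Giving 526 / 401 / 2184 / 1634 / 1983.
Scenario B total after 2 periods: 6728
Difference B − A = 6728 − 6850 = -122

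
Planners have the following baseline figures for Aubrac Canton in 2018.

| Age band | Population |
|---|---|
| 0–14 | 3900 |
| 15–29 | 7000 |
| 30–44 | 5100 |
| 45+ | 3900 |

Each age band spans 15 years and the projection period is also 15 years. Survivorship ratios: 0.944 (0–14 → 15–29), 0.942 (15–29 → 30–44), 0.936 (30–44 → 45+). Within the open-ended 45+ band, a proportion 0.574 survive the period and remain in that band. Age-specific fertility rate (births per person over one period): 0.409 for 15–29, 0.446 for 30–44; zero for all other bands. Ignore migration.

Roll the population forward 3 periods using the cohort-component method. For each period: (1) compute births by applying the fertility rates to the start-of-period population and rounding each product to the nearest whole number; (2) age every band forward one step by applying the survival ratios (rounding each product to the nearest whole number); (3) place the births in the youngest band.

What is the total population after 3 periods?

21397

Period 1.
Births: 7000 × 0.409 = 2863, 5100 × 0.446 = 2275 — total 5138
15–29: 3900 × 0.944 = 3682
30–44: 7000 × 0.942 = 6594
45+: 5100 × 0.936 + 3900 × 0.574 = 4774 + 2239 = 7013
End of period: [5138, 3682, 6594, 7013]
Period 2.
Births: 3682 × 0.409 = 1506, 6594 × 0.446 = 2941 — total 4447
15–29: 5138 × 0.944 = 4850
30–44: 3682 × 0.942 = 3468
45+: 6594 × 0.936 + 7013 × 0.574 = 6172 + 4025 = 10197
End of period: [4447, 4850, 3468, 10197]
Period 3.
Births: 4850 × 0.409 = 1984, 3468 × 0.446 = 1547 — total 3531
15–29: 4447 × 0.944 = 4198
30–44: 4850 × 0.942 = 4569
45+: 3468 × 0.936 + 10197 × 0.574 = 3246 + 5853 = 9099
End of period: [3531, 4198, 4569, 9099]
Total after period 3: 3531 + 4198 + 4569 + 9099 = 21397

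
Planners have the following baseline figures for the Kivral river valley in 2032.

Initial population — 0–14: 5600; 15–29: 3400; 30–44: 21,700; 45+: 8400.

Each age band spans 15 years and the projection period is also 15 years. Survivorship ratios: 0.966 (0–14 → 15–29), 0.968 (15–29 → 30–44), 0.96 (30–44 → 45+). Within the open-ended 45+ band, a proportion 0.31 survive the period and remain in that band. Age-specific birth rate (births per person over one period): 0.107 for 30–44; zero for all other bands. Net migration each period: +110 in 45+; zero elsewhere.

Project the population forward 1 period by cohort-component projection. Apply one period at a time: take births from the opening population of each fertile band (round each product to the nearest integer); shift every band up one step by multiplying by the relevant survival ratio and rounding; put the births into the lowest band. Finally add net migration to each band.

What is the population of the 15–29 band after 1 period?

5410

Period 1.
Births: 21700 × 0.107 = 2322
15–29: 5600 × 0.966 = 5410
30–44: 3400 × 0.968 = 3291
45+: 21700 × 0.96 + 8400 × 0.31 = 20832 + 2604 = 23436
Net migration: 45+ + 110 → 23546
End of period: [2322, 5410, 3291, 23546]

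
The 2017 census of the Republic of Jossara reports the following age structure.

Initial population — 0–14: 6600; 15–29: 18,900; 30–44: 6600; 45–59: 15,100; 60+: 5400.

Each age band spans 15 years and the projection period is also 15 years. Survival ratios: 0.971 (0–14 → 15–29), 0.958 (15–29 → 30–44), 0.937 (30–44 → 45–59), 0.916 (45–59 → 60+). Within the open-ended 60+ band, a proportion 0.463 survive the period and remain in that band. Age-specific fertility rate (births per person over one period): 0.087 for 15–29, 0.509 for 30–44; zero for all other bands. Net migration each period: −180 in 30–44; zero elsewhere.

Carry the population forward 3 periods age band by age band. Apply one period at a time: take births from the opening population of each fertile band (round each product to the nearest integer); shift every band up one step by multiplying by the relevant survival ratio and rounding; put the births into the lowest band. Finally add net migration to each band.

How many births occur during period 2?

9682

After projecting period 1:
Births: 18900 × 0.087 = 1644  |  6600 × 0.509 = 3359 — total 5003
15–29: 6600 × 0.971 = 6409
30–44: 18900 × 0.958 = 18106
45–59: 6600 × 0.937 = 6184
60+: 15100 × 0.916 + 5400 × 0.463 = 13832 + 2500 = 16332
Net migration: 30–44 − 180 → 17926
Population now: 0–14=5003, 15–29=6409, 30–44=17926, 45–59=6184, 60+=16332
After projecting period 2:
Births: 6409 × 0.087 = 558  |  17926 × 0.509 = 9124 — total 9682
15–29: 5003 × 0.971 = 4858
30–44: 6409 × 0.958 = 6140
45–59: 17926 × 0.937 = 16797
60+: 6184 × 0.916 + 16332 × 0.463 = 5665 + 7562 = 13227
Net migration: 30–44 − 180 → 5960
Population now: 0–14=9682, 15–29=4858, 30–44=5960, 45–59=16797, 60+=13227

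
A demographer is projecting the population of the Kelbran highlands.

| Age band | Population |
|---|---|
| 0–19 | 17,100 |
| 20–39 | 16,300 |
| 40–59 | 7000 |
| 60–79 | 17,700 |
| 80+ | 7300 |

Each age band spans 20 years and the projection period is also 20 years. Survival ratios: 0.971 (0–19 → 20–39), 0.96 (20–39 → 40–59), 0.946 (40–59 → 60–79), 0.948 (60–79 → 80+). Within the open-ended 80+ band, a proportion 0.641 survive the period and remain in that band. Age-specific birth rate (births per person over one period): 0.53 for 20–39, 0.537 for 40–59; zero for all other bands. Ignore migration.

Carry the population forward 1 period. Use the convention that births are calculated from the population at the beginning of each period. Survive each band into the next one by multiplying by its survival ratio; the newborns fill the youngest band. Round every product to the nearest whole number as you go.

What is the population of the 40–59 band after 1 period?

15648

Numbering the groups 1..5 from youngest to oldest:
— Period 1 —
Births: 16300 * 0.53 = 8639 ; 7000 * 0.537 = 3759 → total 12398
Group 2: 17100 * 0.971 = 16604
Group 3: 16300 * 0.96 = 15648
Group 4: 7000 * 0.946 = 6622
Group 5: 17700 * 0.948 + 7300 * 0.641 = 16780 + 4679 = 21459
Population now: 0–19=12398, 20–39=16604, 40–59=15648, 60–79=6622, 80+=21459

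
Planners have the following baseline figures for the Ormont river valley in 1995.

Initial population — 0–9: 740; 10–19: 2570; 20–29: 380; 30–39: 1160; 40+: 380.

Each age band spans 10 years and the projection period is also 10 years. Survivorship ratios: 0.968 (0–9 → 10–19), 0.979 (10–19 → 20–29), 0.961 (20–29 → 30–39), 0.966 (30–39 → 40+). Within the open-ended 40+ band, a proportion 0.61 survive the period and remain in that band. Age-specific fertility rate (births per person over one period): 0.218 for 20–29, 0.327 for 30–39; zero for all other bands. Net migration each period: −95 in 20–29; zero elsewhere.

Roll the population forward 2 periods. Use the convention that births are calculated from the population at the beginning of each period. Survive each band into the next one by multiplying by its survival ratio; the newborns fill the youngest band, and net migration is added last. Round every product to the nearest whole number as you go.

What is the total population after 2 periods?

— Period 1 —
Births: 380 × 0.218 = 83  |  1160 × 0.327 = 379 → total 462
10–19: 740 × 0.968 = 716
20–29: 2570 × 0.979 = 2516
30–39: 380 × 0.961 = 365
40+: 1160 × 0.966 + 380 × 0.61 = 1121 + 232 = 1353
Net migration: 20–29 − 95 → 2421
Population now: 0–9=462, 10–19=716, 20–29=2421, 30–39=365, 40+=1353
— Period 2 —
Births: 2421 × 0.218 = 528  |  365 × 0.327 = 119 → total 647
10–19: 462 × 0.968 = 447
20–29: 716 × 0.979 = 701
30–39: 2421 × 0.961 = 2327
40+: 365 × 0.966 + 1353 × 0.61 = 353 + 825 = 1178
Net migration: 20–29 − 95 → 606
Population now: 0–9=647, 10–19=447, 20–29=606, 30–39=2327, 40+=1178
Total after period 2: 647 + 447 + 606 + 2327 + 1178 = 5205

5205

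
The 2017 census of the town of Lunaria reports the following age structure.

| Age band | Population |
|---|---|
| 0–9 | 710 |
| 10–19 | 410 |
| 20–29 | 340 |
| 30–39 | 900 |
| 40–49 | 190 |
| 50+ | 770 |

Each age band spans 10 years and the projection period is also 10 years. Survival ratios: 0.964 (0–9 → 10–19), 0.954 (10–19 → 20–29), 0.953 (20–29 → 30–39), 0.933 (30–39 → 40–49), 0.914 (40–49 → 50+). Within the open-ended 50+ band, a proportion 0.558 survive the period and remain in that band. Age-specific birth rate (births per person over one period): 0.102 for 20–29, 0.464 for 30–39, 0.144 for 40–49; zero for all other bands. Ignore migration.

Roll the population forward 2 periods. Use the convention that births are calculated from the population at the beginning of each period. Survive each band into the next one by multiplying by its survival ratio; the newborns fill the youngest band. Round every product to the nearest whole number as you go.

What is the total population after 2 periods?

(Bands numbered youngest = 1 to oldest = 6.)
After projecting period 1:
Births: 340 * 0.102 = 35 ; 900 * 0.464 = 418 ; 190 * 0.144 = 27 ⇒ total 480
Band 2: 710 * 0.964 = 684
Band 3: 410 * 0.954 = 391
Band 4: 340 * 0.953 = 324
Band 5: 900 * 0.933 = 840
Band 6: 190 * 0.914 + 770 * 0.558 = 174 + 430 = 604
End of period: [480, 684, 391, 324, 840, 604]
After projecting period 2:
Births: 391 * 0.102 = 40 ; 324 * 0.464 = 150 ; 840 * 0.144 = 121 ⇒ total 311
Band 2: 480 * 0.964 = 463
Band 3: 684 * 0.954 = 653
Band 4: 391 * 0.953 = 373
Band 5: 324 * 0.933 = 302
Band 6: 840 * 0.914 + 604 * 0.558 = 768 + 337 = 1105
End of period: [311, 463, 653, 373, 302, 1105]
Total after period 2: 311 + 463 + 653 + 373 + 302 + 1105 = 3207

3207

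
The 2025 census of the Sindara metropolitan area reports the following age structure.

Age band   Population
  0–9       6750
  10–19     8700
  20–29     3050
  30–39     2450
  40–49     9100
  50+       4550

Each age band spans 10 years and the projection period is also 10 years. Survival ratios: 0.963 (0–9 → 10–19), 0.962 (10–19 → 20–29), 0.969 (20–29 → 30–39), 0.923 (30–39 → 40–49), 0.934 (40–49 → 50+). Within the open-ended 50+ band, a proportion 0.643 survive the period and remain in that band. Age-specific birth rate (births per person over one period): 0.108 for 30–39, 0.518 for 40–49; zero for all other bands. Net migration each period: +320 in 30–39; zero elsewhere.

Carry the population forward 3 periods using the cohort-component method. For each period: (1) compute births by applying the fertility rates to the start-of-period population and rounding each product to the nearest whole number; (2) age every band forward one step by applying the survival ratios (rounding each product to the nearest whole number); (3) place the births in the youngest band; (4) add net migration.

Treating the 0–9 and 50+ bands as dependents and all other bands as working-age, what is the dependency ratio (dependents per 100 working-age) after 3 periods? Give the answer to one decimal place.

(Bands numbered youngest = 1 to oldest = 6.)
[period 1]
Births: 2450 * 0.108 = 265, 9100 * 0.518 = 4714 → 4979
Band 2: 6750 * 0.963 = 6500
Band 3: 8700 * 0.962 = 8369
Band 4: 3050 * 0.969 = 2955
Band 5: 2450 * 0.923 = 2261
Band 6: 9100 * 0.934 + 4550 * 0.643 = 8499 + 2926 = 11425
Net migration: Band 4 + 320 → 3275
End of period: [4979, 6500, 8369, 3275, 2261, 11425]
[period 2]
Births: 3275 * 0.108 = 354, 2261 * 0.518 = 1171 → 1525
Band 2: 4979 * 0.963 = 4795
Band 3: 6500 * 0.962 = 6253
Band 4: 8369 * 0.969 = 8110
Band 5: 3275 * 0.923 = 3023
Band 6: 2261 * 0.934 + 11425 * 0.643 = 2112 + 7346 = 9458
Net migration: Band 4 + 320 → 8430
End of period: [1525, 4795, 6253, 8430, 3023, 9458]
[period 3]
Births: 8430 * 0.108 = 910, 3023 * 0.518 = 1566 → 2476
Band 2: 1525 * 0.963 = 1469
Band 3: 4795 * 0.962 = 4613
Band 4: 6253 * 0.969 = 6059
Band 5: 8430 * 0.923 = 7781
Band 6: 3023 * 0.934 + 9458 * 0.643 = 2823 + 6081 = 8904
Net migration: Band 4 + 320 → 6379
End of period: [2476, 1469, 4613, 6379, 7781, 8904]
Dependents (band 0–9 + band 50+) = 2476 + 8904 = 11380; working-age = 20242; ratio = 11380/20242 × 100 = 56.2

56.2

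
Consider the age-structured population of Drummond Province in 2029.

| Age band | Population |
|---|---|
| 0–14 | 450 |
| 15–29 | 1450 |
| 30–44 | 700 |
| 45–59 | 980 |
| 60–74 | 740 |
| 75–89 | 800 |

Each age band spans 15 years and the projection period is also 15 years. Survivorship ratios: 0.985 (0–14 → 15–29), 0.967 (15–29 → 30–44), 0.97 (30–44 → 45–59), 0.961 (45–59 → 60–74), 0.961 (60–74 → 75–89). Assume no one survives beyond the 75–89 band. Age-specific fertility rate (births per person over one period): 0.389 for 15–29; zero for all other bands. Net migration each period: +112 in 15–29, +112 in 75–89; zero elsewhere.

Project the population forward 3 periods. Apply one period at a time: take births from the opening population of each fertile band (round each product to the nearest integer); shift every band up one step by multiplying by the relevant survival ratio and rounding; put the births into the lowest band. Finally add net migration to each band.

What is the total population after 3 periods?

3799

After projecting period 1:
Births: 1450 * 0.389 = 564
15–29: 450 * 0.985 = 443
30–44: 1450 * 0.967 = 1402
45–59: 700 * 0.97 = 679
60–74: 980 * 0.961 = 942
75–89: 740 * 0.961 = 711
Net migration: 15–29 + 112 → 555; 75–89 + 112 → 823
End of period: [564, 555, 1402, 679, 942, 823]
After projecting period 2:
Births: 555 * 0.389 = 216
15–29: 564 * 0.985 = 556
30–44: 555 * 0.967 = 537
45–59: 1402 * 0.97 = 1360
60–74: 679 * 0.961 = 653
75–89: 942 * 0.961 = 905
Net migration: 15–29 + 112 → 668; 75–89 + 112 → 1017
End of period: [216, 668, 537, 1360, 653, 1017]
After projecting period 3:
Births: 668 * 0.389 = 260
15–29: 216 * 0.985 = 213
30–44: 668 * 0.967 = 646
45–59: 537 * 0.97 = 521
60–74: 1360 * 0.961 = 1307
75–89: 653 * 0.961 = 628
Net migration: 15–29 + 112 → 325; 75–89 + 112 → 740
End of period: [260, 325, 646, 521, 1307, 740]
Total after period 3: 260 + 325 + 646 + 521 + 1307 + 740 = 3799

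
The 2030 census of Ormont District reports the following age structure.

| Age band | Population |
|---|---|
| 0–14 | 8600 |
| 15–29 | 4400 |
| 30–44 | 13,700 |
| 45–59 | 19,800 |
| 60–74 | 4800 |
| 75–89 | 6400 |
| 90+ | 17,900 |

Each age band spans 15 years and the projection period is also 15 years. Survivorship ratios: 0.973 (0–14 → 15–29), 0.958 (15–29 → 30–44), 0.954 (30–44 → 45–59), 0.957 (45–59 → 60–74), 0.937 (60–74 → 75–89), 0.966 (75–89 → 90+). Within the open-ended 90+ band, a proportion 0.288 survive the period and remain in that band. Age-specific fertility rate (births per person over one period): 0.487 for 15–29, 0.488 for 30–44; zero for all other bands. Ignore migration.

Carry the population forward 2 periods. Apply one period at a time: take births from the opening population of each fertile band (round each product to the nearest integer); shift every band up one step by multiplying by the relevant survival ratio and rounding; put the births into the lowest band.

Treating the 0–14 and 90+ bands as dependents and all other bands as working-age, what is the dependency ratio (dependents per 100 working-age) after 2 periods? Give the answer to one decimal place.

27.0

After projecting period 1:
Births: 4400 × 0.487 = 2143  |  13700 × 0.488 = 6686 — total 8829
15–29: 8600 × 0.973 = 8368
30–44: 4400 × 0.958 = 4215
45–59: 13700 × 0.954 = 13070
60–74: 19800 × 0.957 = 18949
75–89: 4800 × 0.937 = 4498
90+: 6400 × 0.966 + 17900 × 0.288 = 6182 + 5155 = 11337
End of period: [8829, 8368, 4215, 13070, 18949, 4498, 11337]
After projecting period 2:
Births: 8368 × 0.487 = 4075  |  4215 × 0.488 = 2057 — total 6132
15–29: 8829 × 0.973 = 8591
30–44: 8368 × 0.958 = 8017
45–59: 4215 × 0.954 = 4021
60–74: 13070 × 0.957 = 12508
75–89: 18949 × 0.937 = 17755
90+: 4498 × 0.966 + 11337 × 0.288 = 4345 + 3265 = 7610
End of period: [6132, 8591, 8017, 4021, 12508, 17755, 7610]
Dependents (band 0–14 + band 90+) = 6132 + 7610 = 13742; working-age = 50892; ratio = 13742/50892 × 100 = 27.0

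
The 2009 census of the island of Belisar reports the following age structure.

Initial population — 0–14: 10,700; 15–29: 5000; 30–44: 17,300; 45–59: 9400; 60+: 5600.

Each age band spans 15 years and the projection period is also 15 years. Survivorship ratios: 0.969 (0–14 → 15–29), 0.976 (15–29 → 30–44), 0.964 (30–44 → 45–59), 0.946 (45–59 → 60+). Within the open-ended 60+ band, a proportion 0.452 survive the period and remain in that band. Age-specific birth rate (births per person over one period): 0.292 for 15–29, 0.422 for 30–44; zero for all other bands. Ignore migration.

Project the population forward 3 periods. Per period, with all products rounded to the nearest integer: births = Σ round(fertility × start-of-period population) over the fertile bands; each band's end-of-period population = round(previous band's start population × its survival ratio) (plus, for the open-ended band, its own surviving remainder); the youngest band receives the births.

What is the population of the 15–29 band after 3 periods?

4928

Let group 1 be 0–14 through group 5 = 60+.
[period 1]
Births: 5000 × 0.292 = 1460, 17300 × 0.422 = 7301 ⇒ total 8761
Group 2: 10700 × 0.969 = 10368
Group 3: 5000 × 0.976 = 4880
Group 4: 17300 × 0.964 = 16677
Group 5: 9400 × 0.946 + 5600 × 0.452 = 8892 + 2531 = 11423
Giving 8761 / 10368 / 4880 / 16677 / 11423.
[period 2]
Births: 10368 × 0.292 = 3027, 4880 × 0.422 = 2059 ⇒ total 5086
Group 2: 8761 × 0.969 = 8489
Group 3: 10368 × 0.976 = 10119
Group 4: 4880 × 0.964 = 4704
Group 5: 16677 × 0.946 + 11423 × 0.452 = 15776 + 5163 = 20939
Giving 5086 / 8489 / 10119 / 4704 / 20939.
[period 3]
Births: 8489 × 0.292 = 2479, 10119 × 0.422 = 4270 ⇒ total 6749
Group 2: 5086 × 0.969 = 4928
Group 3: 8489 × 0.976 = 8285
Group 4: 10119 × 0.964 = 9755
Group 5: 4704 × 0.946 + 20939 × 0.452 = 4450 + 9464 = 13914
Giving 6749 / 4928 / 8285 / 9755 / 13914.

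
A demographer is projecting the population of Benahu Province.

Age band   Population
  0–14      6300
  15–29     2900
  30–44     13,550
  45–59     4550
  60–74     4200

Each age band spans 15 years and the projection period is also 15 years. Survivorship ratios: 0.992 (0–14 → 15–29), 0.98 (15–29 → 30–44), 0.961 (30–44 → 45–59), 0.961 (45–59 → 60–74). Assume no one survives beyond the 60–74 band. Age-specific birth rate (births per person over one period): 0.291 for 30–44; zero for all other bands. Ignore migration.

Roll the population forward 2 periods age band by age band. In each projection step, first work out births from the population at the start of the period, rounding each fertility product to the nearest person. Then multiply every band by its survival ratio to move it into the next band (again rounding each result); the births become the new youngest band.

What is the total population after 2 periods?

26108

[period 1]
Births: 13550 × 0.291 = 3943
15–29: 6300 × 0.992 = 6250
30–44: 2900 × 0.98 = 2842
45–59: 13550 × 0.961 = 13022
60–74: 4550 × 0.961 = 4373
Giving 3943 / 6250 / 2842 / 13022 / 4373.
[period 2]
Births: 2842 × 0.291 = 827
15–29: 3943 × 0.992 = 3911
30–44: 6250 × 0.98 = 6125
45–59: 2842 × 0.961 = 2731
60–74: 13022 × 0.961 = 12514
Giving 827 / 3911 / 6125 / 2731 / 12514.
Total after period 2: 827 + 3911 + 6125 + 2731 + 12514 = 26108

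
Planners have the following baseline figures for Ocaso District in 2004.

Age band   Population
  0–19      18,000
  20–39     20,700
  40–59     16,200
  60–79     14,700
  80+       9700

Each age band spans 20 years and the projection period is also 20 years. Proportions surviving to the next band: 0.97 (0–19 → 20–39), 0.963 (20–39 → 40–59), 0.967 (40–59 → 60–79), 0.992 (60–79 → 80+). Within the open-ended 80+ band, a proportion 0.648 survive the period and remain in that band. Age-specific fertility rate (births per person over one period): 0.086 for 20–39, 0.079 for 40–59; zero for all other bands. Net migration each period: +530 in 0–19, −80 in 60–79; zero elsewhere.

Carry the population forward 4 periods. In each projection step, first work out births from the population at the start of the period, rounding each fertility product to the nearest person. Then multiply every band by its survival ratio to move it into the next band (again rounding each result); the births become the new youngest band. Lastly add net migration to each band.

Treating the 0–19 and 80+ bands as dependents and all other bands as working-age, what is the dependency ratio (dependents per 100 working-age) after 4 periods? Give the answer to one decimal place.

Let group 1 be 0–19 through group 5 = 80+.
Period 1.
Births: 20700 * 0.086 = 1780 ; 16200 * 0.079 = 1280 → 3060
Group 2: 18000 * 0.97 = 17460
Group 3: 20700 * 0.963 = 19934
Group 4: 16200 * 0.967 = 15665
Group 5: 14700 * 0.992 + 9700 * 0.648 = 14582 + 6286 = 20868
Net migration: Group 1 + 530 → 3590; Group 4 − 80 → 15585
Giving 3590 / 17460 / 19934 / 15585 / 20868.
Period 2.
Births: 17460 * 0.086 = 1502 ; 19934 * 0.079 = 1575 → 3077
Group 2: 3590 * 0.97 = 3482
Group 3: 17460 * 0.963 = 16814
Group 4: 19934 * 0.967 = 19276
Group 5: 15585 * 0.992 + 20868 * 0.648 = 15460 + 13522 = 28982
Net migration: Group 1 + 530 → 3607; Group 4 − 80 → 19196
Giving 3607 / 3482 / 16814 / 19196 / 28982.
Period 3.
Births: 3482 * 0.086 = 299 ; 16814 * 0.079 = 1328 → 1627
Group 2: 3607 * 0.97 = 3499
Group 3: 3482 * 0.963 = 3353
Group 4: 16814 * 0.967 = 16259
Group 5: 19196 * 0.992 + 28982 * 0.648 = 19042 + 18780 = 37822
Net migration: Group 1 + 530 → 2157; Group 4 − 80 → 16179
Giving 2157 / 3499 / 3353 / 16179 / 37822.
Period 4.
Births: 3499 * 0.086 = 301 ; 3353 * 0.079 = 265 → 566
Group 2: 2157 * 0.97 = 2092
Group 3: 3499 * 0.963 = 3370
Group 4: 3353 * 0.967 = 3242
Group 5: 16179 * 0.992 + 37822 * 0.648 = 16050 + 24509 = 40559
Net migration: Group 1 + 530 → 1096; Group 4 − 80 → 3162
Giving 1096 / 2092 / 3370 / 3162 / 40559.
Dependents (band 0–19 + band 80+) = 1096 + 40559 = 41655; working-age = 8624; ratio = 41655/8624 × 100 = 483.0

483.0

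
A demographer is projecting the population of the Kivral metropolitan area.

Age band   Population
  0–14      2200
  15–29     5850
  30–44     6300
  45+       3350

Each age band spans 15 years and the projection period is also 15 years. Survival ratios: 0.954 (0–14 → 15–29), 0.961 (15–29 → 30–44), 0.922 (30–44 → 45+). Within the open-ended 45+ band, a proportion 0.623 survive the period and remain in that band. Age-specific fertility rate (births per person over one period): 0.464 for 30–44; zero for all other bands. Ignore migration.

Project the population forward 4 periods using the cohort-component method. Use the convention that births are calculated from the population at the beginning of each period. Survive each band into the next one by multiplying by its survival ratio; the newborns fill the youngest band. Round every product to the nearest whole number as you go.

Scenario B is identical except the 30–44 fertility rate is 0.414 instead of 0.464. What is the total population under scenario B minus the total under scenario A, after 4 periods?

Numbering the bands 1..4 from youngest to oldest:
After projecting period 1:
Births: 6300 × 0.464 = 2923
Band 2: 2200 × 0.954 = 2099
Band 3: 5850 × 0.961 = 5622
Band 4: 6300 × 0.922 + 3350 × 0.623 = 5809 + 2087 = 7896
Population now: 0–14=2923, 15–29=2099, 30–44=5622, 45+=7896
After projecting period 2:
Births: 5622 × 0.464 = 2609
Band 2: 2923 × 0.954 = 2789
Band 3: 2099 × 0.961 = 2017
Band 4: 5622 × 0.922 + 7896 × 0.623 = 5183 + 4919 = 10102
Population now: 0–14=2609, 15–29=2789, 30–44=2017, 45+=10102
After projecting period 3:
Births: 2017 × 0.464 = 936
Band 2: 2609 × 0.954 = 2489
Band 3: 2789 × 0.961 = 2680
Band 4: 2017 × 0.922 + 10102 × 0.623 = 1860 + 6294 = 8154
Population now: 0–14=936, 15–29=2489, 30–44=2680, 45+=8154
After projecting period 4:
Births: 2680 × 0.464 = 1244
Band 2: 936 × 0.954 = 893
Band 3: 2489 × 0.961 = 2392
Band 4: 2680 × 0.922 + 8154 × 0.623 = 2471 + 5080 = 7551
Population now: 0–14=1244, 15–29=893, 30–44=2392, 45+=7551
Scenario A total after 4 periods: 12080
Scenario B projection —
After projecting period 1:
Births: 6300 × 0.414 = 2608
Band 2: 2200 × 0.954 = 2099
Band 3: 5850 × 0.961 = 5622
Band 4: 6300 × 0.922 + 3350 × 0.623 = 5809 + 2087 = 7896
Population now: 0–14=2608, 15–29=2099, 30–44=5622, 45+=7896
After projecting period 2:
Births: 5622 × 0.414 = 2328
Band 2: 2608 × 0.954 = 2488
Band 3: 2099 × 0.961 = 2017
Band 4: 5622 × 0.922 + 7896 × 0.623 = 5183 + 4919 = 10102
Population now: 0–14=2328, 15–29=2488, 30–44=2017, 45+=10102
After projecting period 3:
Births: 2017 × 0.414 = 835
Band 2: 2328 × 0.954 = 2221
Band 3: 2488 × 0.961 = 2391
Band 4: 2017 × 0.922 + 10102 × 0.623 = 1860 + 6294 = 8154
Population now: 0–14=835, 15–29=2221, 30–44=2391, 45+=8154
After projecting period 4:
Births: 2391 × 0.414 = 990
Band 2: 835 × 0.954 = 797
Band 3: 2221 × 0.961 = 2134
Band 4: 2391 × 0.922 + 8154 × 0.623 = 2205 + 5080 = 7285
Population now: 0–14=990, 15–29=797, 30–44=2134, 45+=7285
Scenario B total after 4 periods: 11206
Difference B − A = 11206 − 12080 = -874

-874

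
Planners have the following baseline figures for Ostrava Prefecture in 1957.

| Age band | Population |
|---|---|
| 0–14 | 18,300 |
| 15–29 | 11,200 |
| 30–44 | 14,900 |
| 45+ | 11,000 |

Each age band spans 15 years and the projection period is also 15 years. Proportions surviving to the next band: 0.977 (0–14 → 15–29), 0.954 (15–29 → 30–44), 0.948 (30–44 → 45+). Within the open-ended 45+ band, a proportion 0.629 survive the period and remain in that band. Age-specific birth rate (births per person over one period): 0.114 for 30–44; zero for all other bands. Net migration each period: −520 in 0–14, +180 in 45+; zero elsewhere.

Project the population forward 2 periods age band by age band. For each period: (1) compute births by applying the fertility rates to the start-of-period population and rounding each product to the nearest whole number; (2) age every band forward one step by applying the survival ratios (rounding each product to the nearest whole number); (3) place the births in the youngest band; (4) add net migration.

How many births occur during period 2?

Numbering the groups 1..4 from youngest to oldest:
After projecting period 1:
Births: 14900 × 0.114 = 1699
Group 2: 18300 × 0.977 = 17879
Group 3: 11200 × 0.954 = 10685
Group 4: 14900 × 0.948 + 11000 × 0.629 = 14125 + 6919 = 21044
Net migration: Group 1 − 520 → 1179; Group 4 + 180 → 21224
End of period: [1179, 17879, 10685, 21224]
After projecting period 2:
Births: 10685 × 0.114 = 1218
Group 2: 1179 × 0.977 = 1152
Group 3: 17879 × 0.954 = 17057
Group 4: 10685 × 0.948 + 21224 × 0.629 = 10129 + 13350 = 23479
Net migration: Group 1 − 520 → 698; Group 4 + 180 → 23659
End of period: [698, 1152, 17057, 23659]

1218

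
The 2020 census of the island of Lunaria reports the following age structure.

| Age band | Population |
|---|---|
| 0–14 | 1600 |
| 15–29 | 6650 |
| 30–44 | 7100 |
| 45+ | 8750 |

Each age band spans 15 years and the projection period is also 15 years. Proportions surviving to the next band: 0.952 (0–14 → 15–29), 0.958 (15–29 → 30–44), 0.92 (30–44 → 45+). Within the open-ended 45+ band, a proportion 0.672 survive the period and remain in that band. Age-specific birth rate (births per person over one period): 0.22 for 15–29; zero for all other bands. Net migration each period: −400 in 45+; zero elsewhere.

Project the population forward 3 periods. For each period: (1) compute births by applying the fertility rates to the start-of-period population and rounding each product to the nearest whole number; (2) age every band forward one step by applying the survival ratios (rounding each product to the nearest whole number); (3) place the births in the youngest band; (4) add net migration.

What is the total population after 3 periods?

Numbering the groups 1..4 from youngest to oldest:
After projecting period 1:
Births: 6650 * 0.22 = 1463
Group 2: 1600 * 0.952 = 1523
Group 3: 6650 * 0.958 = 6371
Group 4: 7100 * 0.92 + 8750 * 0.672 = 6532 + 5880 = 12412
Net migration: Group 4 − 400 → 12012
→ [1463, 1523, 6371, 12012]
After projecting period 2:
Births: 1523 * 0.22 = 335
Group 2: 1463 * 0.952 = 1393
Group 3: 1523 * 0.958 = 1459
Group 4: 6371 * 0.92 + 12012 * 0.672 = 5861 + 8072 = 13933
Net migration: Group 4 − 400 → 13533
→ [335, 1393, 1459, 13533]
After projecting period 3:
Births: 1393 * 0.22 = 306
Group 2: 335 * 0.952 = 319
Group 3: 1393 * 0.958 = 1334
Group 4: 1459 * 0.92 + 13533 * 0.672 = 1342 + 9094 = 10436
Net migration: Group 4 − 400 → 10036
→ [306, 319, 1334, 10036]
Total after period 3: 306 + 319 + 1334 + 10036 = 11995

11995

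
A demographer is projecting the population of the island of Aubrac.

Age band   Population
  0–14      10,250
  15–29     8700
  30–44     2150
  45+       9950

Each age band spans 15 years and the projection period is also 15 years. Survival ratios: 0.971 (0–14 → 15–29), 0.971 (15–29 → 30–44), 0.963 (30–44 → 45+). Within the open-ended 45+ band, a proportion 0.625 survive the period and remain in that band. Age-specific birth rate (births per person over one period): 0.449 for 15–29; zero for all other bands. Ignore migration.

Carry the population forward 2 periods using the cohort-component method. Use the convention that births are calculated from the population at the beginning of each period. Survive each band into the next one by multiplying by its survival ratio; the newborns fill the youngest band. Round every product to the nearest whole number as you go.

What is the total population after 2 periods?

— Period 1 —
Births: 8700 * 0.449 = 3906
15–29: 10250 * 0.971 = 9953
30–44: 8700 * 0.971 = 8448
45+: 2150 * 0.963 + 9950 * 0.625 = 2070 + 6219 = 8289
Giving 3906 / 9953 / 8448 / 8289.
— Period 2 —
Births: 9953 * 0.449 = 4469
15–29: 3906 * 0.971 = 3793
30–44: 9953 * 0.971 = 9664
45+: 8448 * 0.963 + 8289 * 0.625 = 8135 + 5181 = 13316
Giving 4469 / 3793 / 9664 / 13316.
Total after period 2: 4469 + 3793 + 9664 + 13316 = 31242

31242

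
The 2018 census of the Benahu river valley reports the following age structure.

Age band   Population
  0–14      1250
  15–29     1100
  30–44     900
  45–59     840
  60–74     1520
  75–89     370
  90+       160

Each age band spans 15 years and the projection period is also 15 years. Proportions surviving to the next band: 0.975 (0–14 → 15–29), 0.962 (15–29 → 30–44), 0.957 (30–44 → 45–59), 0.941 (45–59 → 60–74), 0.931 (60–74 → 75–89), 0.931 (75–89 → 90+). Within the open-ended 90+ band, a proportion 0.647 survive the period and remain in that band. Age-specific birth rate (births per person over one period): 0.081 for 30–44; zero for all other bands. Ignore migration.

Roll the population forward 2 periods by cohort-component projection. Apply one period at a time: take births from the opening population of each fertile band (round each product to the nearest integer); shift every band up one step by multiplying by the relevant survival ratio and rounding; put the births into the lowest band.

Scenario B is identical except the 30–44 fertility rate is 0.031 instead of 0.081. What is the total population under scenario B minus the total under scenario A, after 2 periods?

-97

[period 1]
Births: 900 * 0.081 = 73
15–29: 1250 * 0.975 = 1219
30–44: 1100 * 0.962 = 1058
45–59: 900 * 0.957 = 861
60–74: 840 * 0.941 = 790
75–89: 1520 * 0.931 = 1415
90+: 370 * 0.931 + 160 * 0.647 = 344 + 104 = 448
End of period: [73, 1219, 1058, 861, 790, 1415, 448]
[period 2]
Births: 1058 * 0.081 = 86
15–29: 73 * 0.975 = 71
30–44: 1219 * 0.962 = 1173
45–59: 1058 * 0.957 = 1013
60–74: 861 * 0.941 = 810
75–89: 790 * 0.931 = 735
90+: 1415 * 0.931 + 448 * 0.647 = 1317 + 290 = 1607
End of period: [86, 71, 1173, 1013, 810, 735, 1607]
Scenario A total after 2 periods: 5495
Scenario B projection —
[period 1]
Births: 900 * 0.031 = 28
15–29: 1250 * 0.975 = 1219
30–44: 1100 * 0.962 = 1058
45–59: 900 * 0.957 = 861
60–74: 840 * 0.941 = 790
75–89: 1520 * 0.931 = 1415
90+: 370 * 0.931 + 160 * 0.647 = 344 + 104 = 448
End of period: [28, 1219, 1058, 861, 790, 1415, 448]
[period 2]
Births: 1058 * 0.031 = 33
15–29: 28 * 0.975 = 27
30–44: 1219 * 0.962 = 1173
45–59: 1058 * 0.957 = 1013
60–74: 861 * 0.941 = 810
75–89: 790 * 0.931 = 735
90+: 1415 * 0.931 + 448 * 0.647 = 1317 + 290 = 1607
End of period: [33, 27, 1173, 1013, 810, 735, 1607]
Scenario B total after 2 periods: 5398
Difference B − A = 5398 − 5495 = -97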